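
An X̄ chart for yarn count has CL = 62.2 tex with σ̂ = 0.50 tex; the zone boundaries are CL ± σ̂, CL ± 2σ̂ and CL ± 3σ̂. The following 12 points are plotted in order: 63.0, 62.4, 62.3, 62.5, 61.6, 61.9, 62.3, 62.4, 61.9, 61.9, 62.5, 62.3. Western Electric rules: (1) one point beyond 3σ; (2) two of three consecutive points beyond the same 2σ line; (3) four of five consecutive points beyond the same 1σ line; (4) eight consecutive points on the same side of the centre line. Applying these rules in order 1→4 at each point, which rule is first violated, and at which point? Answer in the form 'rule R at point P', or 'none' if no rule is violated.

none

Zone of each point (C = within 1σ̂, B = 1σ̂–2σ̂, A = 2σ̂–3σ̂, * = beyond 3σ̂; sign = side of CL): 1:+B, 2:+C, 3:+C, 4:+C, 5:-B, 6:-C, 7:+C, 8:+C, 9:-C, 10:-C, 11:+C, 12:+C
No rule fires across all 12 points.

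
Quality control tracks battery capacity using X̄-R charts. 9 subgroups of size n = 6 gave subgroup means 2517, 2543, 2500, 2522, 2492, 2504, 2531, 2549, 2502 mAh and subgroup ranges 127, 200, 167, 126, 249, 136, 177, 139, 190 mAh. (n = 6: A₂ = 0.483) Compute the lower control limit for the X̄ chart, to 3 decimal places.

2436.687

X̄̄ = (2517 + 2543 + 2500 + 2522 + 2492 + 2504 + 2531 + 2549 + 2502) / 9 = 22660.0000 / 9 = 2517.7778
R̄ = (127 + 200 + 167 + 126 + 249 + 136 + 177 + 139 + 190) / 9 = 1511.0000 / 9 = 167.8889
LCL = X̄̄ − A₂·R̄ = 2517.7778 − 0.483 × 167.8889 = 2436.6874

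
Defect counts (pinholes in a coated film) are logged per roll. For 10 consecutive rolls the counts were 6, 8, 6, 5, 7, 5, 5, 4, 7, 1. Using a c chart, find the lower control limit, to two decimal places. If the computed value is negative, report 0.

c̄ = (6 + 8 + 6 + 5 + 7 + 5 + 5 + 4 + 7 + 1) / 10 = 54 / 10 = 5.4000
LCL = c̄ − 3√c̄ = 5.4000 − 3 × 2.3238 = -1.5714 → 0 (cannot be negative)

0.00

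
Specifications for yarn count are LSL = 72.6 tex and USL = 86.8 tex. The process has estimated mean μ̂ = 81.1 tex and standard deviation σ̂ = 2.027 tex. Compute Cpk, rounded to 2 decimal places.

0.94

Cpu = (USL − μ̂) / (3σ̂) = (86.8 − 81.1) / (3 × 2.027) = 0.9373; Cpl = (μ̂ − LSL) / (3σ̂) = (81.1 − 72.6) / (3 × 2.027) = 1.3978; Cpk = min(Cpu, Cpl) = 0.9373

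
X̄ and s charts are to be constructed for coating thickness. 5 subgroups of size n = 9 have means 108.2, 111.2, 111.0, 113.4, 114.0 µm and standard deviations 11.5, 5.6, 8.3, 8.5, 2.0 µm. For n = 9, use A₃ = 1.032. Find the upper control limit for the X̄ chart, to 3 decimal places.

X̄̄ = (108.2 + 111.2 + 111.0 + 113.4 + 114.0) / 5 = 111.5600
s̄ = (11.5 + 5.6 + 8.3 + 8.5 + 2.0) / 5 = 7.1800
UCL = X̄̄ + A₃·s̄ = 111.5600 + 1.032 × 7.1800 = 118.9698

118.970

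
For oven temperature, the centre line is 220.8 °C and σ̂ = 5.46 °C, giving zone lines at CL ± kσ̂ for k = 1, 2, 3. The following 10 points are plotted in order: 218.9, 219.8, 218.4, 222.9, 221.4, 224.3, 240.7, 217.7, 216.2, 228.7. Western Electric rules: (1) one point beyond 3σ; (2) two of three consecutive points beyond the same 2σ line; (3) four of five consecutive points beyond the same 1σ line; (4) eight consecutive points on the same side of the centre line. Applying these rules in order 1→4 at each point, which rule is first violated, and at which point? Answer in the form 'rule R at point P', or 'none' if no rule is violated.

rule 1 at point 7

Zone of each point (C = within 1σ̂, B = 1σ̂–2σ̂, A = 2σ̂–3σ̂, * = beyond 3σ̂; sign = side of CL): 1:-C, 2:-C, 3:-C, 4:+C, 5:+C, 6:+C, 7:+*, 8:-C, 9:-C, 10:+B
Rule 1 (one point beyond the 3σ limits) is satisfied at point 7.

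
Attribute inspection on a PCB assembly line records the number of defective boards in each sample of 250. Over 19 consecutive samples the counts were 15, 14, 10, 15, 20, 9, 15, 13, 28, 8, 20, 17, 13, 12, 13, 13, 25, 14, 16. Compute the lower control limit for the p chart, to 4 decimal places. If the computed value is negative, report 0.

p̄ = Σdᵢ / (k·n) = 290 / (19 × 250) = 0.06105
LCL = p̄ − 3·√(p̄(1−p̄)/n) = 0.06105 − 3 × 0.01514 = 0.01562

0.0156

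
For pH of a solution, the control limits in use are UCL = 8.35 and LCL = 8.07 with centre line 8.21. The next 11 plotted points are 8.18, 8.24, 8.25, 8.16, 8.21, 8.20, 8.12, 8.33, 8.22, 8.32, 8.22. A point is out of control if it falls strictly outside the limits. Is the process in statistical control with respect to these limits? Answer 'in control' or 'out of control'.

All 11 points lie within [8.07, 8.35].

in control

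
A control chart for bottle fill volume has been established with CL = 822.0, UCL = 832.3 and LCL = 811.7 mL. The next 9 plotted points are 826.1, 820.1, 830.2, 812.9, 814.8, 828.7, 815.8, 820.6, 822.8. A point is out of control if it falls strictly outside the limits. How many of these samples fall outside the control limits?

All 9 points lie within [811.7, 832.3].

0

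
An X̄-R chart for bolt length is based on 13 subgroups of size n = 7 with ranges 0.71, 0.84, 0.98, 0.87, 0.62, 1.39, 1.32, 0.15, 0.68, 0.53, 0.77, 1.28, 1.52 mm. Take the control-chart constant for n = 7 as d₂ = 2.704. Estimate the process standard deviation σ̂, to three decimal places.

0.332

R̄ = (0.71 + 0.84 + 0.98 + 0.87 + 0.62 + 1.39 + 1.32 + 0.15 + 0.68 + 0.53 + 0.77 + 1.28 + 1.52) / 13 = 0.8969
σ̂ = R̄ / d₂ = 0.8969 / 2.704 = 0.3317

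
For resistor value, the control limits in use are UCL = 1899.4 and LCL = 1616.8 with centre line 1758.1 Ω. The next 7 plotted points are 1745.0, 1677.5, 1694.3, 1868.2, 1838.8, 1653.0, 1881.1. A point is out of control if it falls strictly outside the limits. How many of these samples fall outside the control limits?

All 7 points lie within [1616.8, 1899.4].

0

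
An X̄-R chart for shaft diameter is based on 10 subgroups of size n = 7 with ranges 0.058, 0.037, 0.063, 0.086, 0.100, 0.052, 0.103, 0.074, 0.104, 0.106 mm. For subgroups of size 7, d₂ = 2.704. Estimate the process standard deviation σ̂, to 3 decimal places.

0.029

R̄ = (0.058 + 0.037 + 0.063 + 0.086 + 0.100 + 0.052 + 0.103 + 0.074 + 0.104 + 0.106) / 10 = 0.0783
σ̂ = R̄ / d₂ = 0.0783 / 2.704 = 0.0290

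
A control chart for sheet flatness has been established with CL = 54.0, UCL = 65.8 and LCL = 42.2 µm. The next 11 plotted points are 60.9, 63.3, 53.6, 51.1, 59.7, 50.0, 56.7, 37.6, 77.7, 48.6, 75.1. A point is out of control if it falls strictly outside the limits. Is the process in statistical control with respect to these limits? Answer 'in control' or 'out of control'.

Compare each point to [42.2, 65.8]: sample 8 = 37.6 < LCL; sample 9 = 77.7 > UCL; sample 11 = 75.1 > UCL.

out of control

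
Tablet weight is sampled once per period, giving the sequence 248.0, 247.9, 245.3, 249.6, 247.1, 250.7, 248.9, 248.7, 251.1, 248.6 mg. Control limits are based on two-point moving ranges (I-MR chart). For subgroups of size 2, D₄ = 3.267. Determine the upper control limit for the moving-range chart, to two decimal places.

Moving ranges: 0.1, 2.6, 4.3, 2.5, 3.6, 1.8, 0.2, 2.4, 2.5; M̄R̄ = 20.0000 / 9 = 2.2222
UCL_MR = D₄·M̄R̄ = 3.267 × 2.2222 = 7.2600

7.26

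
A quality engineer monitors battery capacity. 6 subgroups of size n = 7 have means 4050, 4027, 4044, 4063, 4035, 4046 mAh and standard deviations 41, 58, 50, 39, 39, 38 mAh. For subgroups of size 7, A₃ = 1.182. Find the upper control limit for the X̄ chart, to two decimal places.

4096.37

X̄̄ = (4050 + 4027 + 4044 + 4063 + 4035 + 4046) / 6 = 4044.1667
s̄ = (41 + 58 + 50 + 39 + 39 + 38) / 6 = 44.1667
UCL = X̄̄ + A₃·s̄ = 4044.1667 + 1.182 × 44.1667 = 4096.3717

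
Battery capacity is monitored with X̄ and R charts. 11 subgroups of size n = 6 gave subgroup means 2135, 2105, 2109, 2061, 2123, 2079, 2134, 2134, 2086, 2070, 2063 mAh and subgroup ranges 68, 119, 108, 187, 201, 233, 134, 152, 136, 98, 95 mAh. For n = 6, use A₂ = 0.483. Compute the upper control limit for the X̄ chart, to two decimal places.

2167.13

X̄̄ = (2135 + 2105 + 2109 + 2061 + 2123 + 2079 + 2134 + 2134 + 2086 + 2070 + 2063) / 11 = 23099.0000 / 11 = 2099.9091
R̄ = (68 + 119 + 108 + 187 + 201 + 233 + 134 + 152 + 136 + 98 + 95) / 11 = 1531.0000 / 11 = 139.1818
UCL = X̄̄ + A₂·R̄ = 2099.9091 + 0.483 × 139.1818 = 2167.1339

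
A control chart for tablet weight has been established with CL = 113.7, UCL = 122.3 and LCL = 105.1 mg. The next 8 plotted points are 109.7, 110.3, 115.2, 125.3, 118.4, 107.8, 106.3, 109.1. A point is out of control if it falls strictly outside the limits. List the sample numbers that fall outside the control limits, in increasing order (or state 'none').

4

Compare each point to [105.1, 122.3]: sample 4 = 125.3 > UCL.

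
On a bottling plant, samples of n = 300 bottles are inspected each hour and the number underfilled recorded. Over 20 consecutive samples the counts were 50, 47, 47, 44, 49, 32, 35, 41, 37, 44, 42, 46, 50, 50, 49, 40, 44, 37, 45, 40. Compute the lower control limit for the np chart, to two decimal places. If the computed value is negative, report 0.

p̄ = Σdᵢ / (k·n) = 869 / (20 × 300) = 0.14483
LCL = np̄ − 3·√(np̄(1−p̄)) = 43.4500 − 3 × 6.0957 = 25.1630

25.16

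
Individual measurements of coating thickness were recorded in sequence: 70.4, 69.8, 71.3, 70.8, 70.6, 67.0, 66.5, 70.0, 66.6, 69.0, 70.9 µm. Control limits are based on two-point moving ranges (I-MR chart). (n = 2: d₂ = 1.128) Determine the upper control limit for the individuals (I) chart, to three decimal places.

74.168

X̄ = (70.4 + 69.8 + 71.3 + 70.8 + 70.6 + 67.0 + 66.5 + 70.0 + 66.6 + 69.0 + 70.9) / 11 = 69.3545
Moving ranges: 0.6, 1.5, 0.5, 0.2, 3.6, 0.5, 3.5, 3.4, 2.4, 1.9; M̄R̄ = 18.1000 / 10 = 1.8100
UCL = X̄ + 3·M̄R̄/d₂ = 69.3545 + 3 × 1.8100 / 1.128 = 74.1684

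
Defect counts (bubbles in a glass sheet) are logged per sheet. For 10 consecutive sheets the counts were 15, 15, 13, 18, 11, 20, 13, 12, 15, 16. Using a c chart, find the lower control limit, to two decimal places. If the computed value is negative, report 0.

3.26

c̄ = (15 + 15 + 13 + 18 + 11 + 20 + 13 + 12 + 15 + 16) / 10 = 148 / 10 = 14.8000
LCL = c̄ − 3√c̄ = 14.8000 − 3 × 3.8471 = 3.2588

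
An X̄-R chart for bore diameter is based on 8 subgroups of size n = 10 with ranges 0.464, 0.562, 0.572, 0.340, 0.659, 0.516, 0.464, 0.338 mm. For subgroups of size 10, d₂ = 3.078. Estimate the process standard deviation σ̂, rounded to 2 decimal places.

0.16

R̄ = (0.464 + 0.562 + 0.572 + 0.340 + 0.659 + 0.516 + 0.464 + 0.338) / 8 = 0.4894
σ̂ = R̄ / d₂ = 0.4894 / 3.078 = 0.1590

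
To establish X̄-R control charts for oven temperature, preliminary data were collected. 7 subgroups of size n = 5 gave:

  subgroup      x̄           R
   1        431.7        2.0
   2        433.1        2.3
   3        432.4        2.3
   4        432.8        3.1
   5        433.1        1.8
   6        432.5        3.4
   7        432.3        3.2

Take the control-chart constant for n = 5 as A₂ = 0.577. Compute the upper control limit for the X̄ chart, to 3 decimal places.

X̄̄ = (431.7 + 433.1 + 432.4 + 432.8 + 433.1 + 432.5 + 432.3) / 7 = 3027.9000 / 7 = 432.5571
R̄ = (2.0 + 2.3 + 2.3 + 3.1 + 1.8 + 3.4 + 3.2) / 7 = 18.1000 / 7 = 2.5857
UCL = X̄̄ + A₂·R̄ = 432.5571 + 0.577 × 2.5857 = 434.0491

434.049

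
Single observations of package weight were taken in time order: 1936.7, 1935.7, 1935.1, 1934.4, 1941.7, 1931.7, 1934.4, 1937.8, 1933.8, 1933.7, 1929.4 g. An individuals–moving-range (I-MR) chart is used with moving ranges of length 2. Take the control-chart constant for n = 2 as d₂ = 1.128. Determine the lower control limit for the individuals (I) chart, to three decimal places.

X̄ = (1936.7 + 1935.7 + 1935.1 + 1934.4 + 1941.7 + 1931.7 + 1934.4 + 1937.8 + 1933.8 + 1933.7 + 1929.4) / 11 = 1934.9455
Moving ranges: 1.0, 0.6, 0.7, 7.3, 10.0, 2.7, 3.4, 4.0, 0.1, 4.3; M̄R̄ = 34.1000 / 10 = 3.4100
LCL = X̄ − 3·M̄R̄/d₂ = 1934.9455 − 3 × 3.4100 / 1.128 = 1925.8763

1925.876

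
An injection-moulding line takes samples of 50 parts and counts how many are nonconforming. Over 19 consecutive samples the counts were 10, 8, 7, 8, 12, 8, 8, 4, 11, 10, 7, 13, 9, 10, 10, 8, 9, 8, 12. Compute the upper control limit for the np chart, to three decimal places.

p̄ = Σdᵢ / (k·n) = 172 / (19 × 50) = 0.18105
UCL = np̄ + 3·√(np̄(1−p̄)) = 9.0526 + 3 × √(9.0526×0.81895) = 9.0526 + 3 × 2.7228 = 17.2210

17.221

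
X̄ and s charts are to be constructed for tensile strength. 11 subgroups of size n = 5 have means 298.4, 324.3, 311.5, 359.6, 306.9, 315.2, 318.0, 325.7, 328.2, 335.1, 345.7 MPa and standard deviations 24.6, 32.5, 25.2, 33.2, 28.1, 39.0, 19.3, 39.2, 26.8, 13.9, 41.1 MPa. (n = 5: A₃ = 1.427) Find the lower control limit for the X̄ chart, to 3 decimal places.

282.529

X̄̄ = (298.4 + 324.3 + 311.5 + 359.6 + 306.9 + 315.2 + 318.0 + 325.7 + 328.2 + 335.1 + 345.7) / 11 = 324.4182
s̄ = (24.6 + 32.5 + 25.2 + 33.2 + 28.1 + 39.0 + 19.3 + 39.2 + 26.8 + 13.9 + 41.1) / 11 = 29.3545
LCL = X̄̄ − A₃·s̄ = 324.4182 − 1.427 × 29.3545 = 282.5292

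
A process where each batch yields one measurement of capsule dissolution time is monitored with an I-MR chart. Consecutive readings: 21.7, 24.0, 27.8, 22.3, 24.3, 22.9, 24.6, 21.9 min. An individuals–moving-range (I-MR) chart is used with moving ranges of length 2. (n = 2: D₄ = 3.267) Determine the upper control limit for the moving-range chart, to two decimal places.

Moving ranges: 2.3, 3.8, 5.5, 2.0, 1.4, 1.7, 2.7; M̄R̄ = 19.4000 / 7 = 2.7714
UCL_MR = D₄·M̄R̄ = 3.267 × 2.7714 = 9.0543

9.05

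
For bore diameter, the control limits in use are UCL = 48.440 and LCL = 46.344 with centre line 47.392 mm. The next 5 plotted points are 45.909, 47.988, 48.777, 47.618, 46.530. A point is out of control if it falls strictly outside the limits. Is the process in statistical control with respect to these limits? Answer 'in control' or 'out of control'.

out of control

Compare each point to [46.344, 48.440]: sample 1 = 45.909 < LCL; sample 3 = 48.777 > UCL.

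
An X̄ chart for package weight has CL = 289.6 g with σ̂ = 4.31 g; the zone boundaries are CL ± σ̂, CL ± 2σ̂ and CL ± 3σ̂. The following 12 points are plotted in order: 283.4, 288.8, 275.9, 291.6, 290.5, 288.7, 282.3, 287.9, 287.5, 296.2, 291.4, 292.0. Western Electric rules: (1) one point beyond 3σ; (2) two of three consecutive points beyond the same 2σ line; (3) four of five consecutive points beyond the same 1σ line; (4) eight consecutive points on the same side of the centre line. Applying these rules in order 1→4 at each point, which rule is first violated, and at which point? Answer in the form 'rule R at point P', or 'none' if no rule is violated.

rule 1 at point 3

Zone of each point (C = within 1σ̂, B = 1σ̂–2σ̂, A = 2σ̂–3σ̂, * = beyond 3σ̂; sign = side of CL): 1:-B, 2:-C, 3:-*, 4:+C, 5:+C, 6:-C, 7:-B, 8:-C, 9:-C, 10:+B, 11:+C, 12:+C
Rule 1 (one point beyond the 3σ limits) is satisfied at point 3.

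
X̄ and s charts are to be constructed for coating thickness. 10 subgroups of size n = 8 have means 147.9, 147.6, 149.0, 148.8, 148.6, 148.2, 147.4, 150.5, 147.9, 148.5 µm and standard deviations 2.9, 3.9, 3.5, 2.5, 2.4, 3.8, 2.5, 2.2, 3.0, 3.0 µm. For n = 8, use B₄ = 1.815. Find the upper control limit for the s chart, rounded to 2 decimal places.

s̄ = (2.9 + 3.9 + 3.5 + 2.5 + 2.4 + 3.8 + 2.5 + 2.2 + 3.0 + 3.0) / 10 = 2.9700
UCL_s = B₄·s̄ = 1.815 × 2.9700 = 5.3905

5.39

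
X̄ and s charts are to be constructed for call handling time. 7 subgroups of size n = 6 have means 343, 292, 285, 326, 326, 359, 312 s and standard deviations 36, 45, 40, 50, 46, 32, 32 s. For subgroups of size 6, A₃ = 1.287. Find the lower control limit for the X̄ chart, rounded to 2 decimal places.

X̄̄ = (343 + 292 + 285 + 326 + 326 + 359 + 312) / 7 = 320.4286
s̄ = (36 + 45 + 40 + 50 + 46 + 32 + 32) / 7 = 40.1429
LCL = X̄̄ − A₃·s̄ = 320.4286 − 1.287 × 40.1429 = 268.7647

268.76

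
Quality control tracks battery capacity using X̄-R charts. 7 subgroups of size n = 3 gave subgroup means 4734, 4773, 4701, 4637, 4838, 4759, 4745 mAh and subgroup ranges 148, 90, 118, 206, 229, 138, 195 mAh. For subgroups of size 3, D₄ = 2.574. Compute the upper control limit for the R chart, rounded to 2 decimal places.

R̄ = (148 + 90 + 118 + 206 + 229 + 138 + 195) / 7 = 1124.0000 / 7 = 160.5714
UCL_R = D₄·R̄ = 2.574 × 160.5714 = 413.3109

413.31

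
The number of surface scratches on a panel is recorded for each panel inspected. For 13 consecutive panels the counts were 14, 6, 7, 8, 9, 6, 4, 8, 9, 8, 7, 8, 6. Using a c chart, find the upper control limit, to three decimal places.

c̄ = (14 + 6 + 7 + 8 + 9 + 6 + 4 + 8 + 9 + 8 + 7 + 8 + 6) / 13 = 100 / 13 = 7.6923
UCL = c̄ + 3√c̄ = 7.6923 + 3 × √7.6923 = 7.6923 + 3 × 2.7735 = 16.0128

16.013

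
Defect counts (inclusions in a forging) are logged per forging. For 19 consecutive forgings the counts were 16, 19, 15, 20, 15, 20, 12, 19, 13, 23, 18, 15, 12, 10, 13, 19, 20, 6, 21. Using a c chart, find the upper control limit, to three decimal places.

28.145

c̄ = (16 + 19 + 15 + 20 + 15 + 20 + 12 + 19 + 13 + 23 + 18 + 15 + 12 + 10 + 13 + 19 + 20 + 6 + 21) / 19 = 306 / 19 = 16.1053
UCL = c̄ + 3√c̄ = 16.1053 + 3 × √16.1053 = 16.1053 + 3 × 4.0131 = 28.1447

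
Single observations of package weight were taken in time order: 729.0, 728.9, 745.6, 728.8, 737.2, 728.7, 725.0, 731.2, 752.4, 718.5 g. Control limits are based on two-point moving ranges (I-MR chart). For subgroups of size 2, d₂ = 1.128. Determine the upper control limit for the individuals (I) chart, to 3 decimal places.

766.661

X̄ = (729.0 + 728.9 + 745.6 + 728.8 + 737.2 + 728.7 + 725.0 + 731.2 + 752.4 + 718.5) / 10 = 732.5300
Moving ranges: 0.1, 16.7, 16.8, 8.4, 8.5, 3.7, 6.2, 21.2, 33.9; M̄R̄ = 115.5000 / 9 = 12.8333
UCL = X̄ + 3·M̄R̄/d₂ = 732.5300 + 3 × 12.8333 / 1.128 = 766.6612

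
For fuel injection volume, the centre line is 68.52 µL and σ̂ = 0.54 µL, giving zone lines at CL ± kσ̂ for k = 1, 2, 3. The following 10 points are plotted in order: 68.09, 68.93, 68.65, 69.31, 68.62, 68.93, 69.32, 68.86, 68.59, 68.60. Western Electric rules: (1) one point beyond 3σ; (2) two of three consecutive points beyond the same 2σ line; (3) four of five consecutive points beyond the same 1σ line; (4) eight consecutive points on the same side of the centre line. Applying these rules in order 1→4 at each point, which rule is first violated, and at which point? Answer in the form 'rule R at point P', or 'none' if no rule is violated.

Zone of each point (C = within 1σ̂, B = 1σ̂–2σ̂, A = 2σ̂–3σ̂, * = beyond 3σ̂; sign = side of CL): 1:-C, 2:+C, 3:+C, 4:+B, 5:+C, 6:+C, 7:+B, 8:+C, 9:+C, 10:+C
Rule 4 (eight consecutive points on the same side of the centre line) is satisfied at point 9.

rule 4 at point 9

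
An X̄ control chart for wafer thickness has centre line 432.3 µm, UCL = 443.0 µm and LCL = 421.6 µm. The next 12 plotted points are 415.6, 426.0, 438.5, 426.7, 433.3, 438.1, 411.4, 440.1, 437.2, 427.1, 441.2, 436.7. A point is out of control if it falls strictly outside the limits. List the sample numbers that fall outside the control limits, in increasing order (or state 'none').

1, 7

Compare each point to [421.6, 443.0]: sample 1 = 415.6 < LCL; sample 7 = 411.4 < LCL.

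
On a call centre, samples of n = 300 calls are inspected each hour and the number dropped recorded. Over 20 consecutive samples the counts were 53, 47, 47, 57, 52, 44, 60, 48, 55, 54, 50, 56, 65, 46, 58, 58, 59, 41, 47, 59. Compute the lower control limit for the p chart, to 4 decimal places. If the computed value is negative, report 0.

p̄ = Σdᵢ / (k·n) = 1056 / (20 × 300) = 0.17600
LCL = p̄ − 3·√(p̄(1−p̄)/n) = 0.17600 − 3 × 0.02199 = 0.11004

0.1100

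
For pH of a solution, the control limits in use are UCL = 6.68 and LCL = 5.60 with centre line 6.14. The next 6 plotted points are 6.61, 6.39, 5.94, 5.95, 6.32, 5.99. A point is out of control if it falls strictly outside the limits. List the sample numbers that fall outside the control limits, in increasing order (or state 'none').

none

All 6 points lie within [5.60, 6.68].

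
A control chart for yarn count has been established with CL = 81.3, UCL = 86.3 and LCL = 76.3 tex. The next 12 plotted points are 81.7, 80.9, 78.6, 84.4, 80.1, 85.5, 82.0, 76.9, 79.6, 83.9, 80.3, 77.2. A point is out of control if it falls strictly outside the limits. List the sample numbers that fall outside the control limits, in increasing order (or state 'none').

none

All 12 points lie within [76.3, 86.3].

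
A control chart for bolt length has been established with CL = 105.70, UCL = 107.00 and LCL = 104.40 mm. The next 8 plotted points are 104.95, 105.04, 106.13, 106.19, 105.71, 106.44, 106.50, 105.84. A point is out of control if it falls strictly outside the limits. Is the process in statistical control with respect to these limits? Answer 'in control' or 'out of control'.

All 8 points lie within [104.40, 107.00].

in control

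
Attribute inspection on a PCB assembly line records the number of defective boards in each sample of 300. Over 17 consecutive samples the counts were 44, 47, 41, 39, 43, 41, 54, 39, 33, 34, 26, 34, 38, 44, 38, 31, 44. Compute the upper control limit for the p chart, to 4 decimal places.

0.1899

p̄ = Σdᵢ / (k·n) = 670 / (17 × 300) = 0.13137
UCL = p̄ + 3·√(p̄(1−p̄)/n) = 0.13137 + 3 × √(0.13137×0.86863/300) = 0.13137 + 3 × 0.01950 = 0.18988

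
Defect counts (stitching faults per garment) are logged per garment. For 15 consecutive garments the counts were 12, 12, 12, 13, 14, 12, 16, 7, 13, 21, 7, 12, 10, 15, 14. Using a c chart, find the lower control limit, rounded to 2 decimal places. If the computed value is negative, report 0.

1.99

c̄ = (12 + 12 + 12 + 13 + 14 + 12 + 16 + 7 + 13 + 21 + 7 + 12 + 10 + 15 + 14) / 15 = 190 / 15 = 12.6667
LCL = c̄ − 3√c̄ = 12.6667 − 3 × 3.5590 = 1.9896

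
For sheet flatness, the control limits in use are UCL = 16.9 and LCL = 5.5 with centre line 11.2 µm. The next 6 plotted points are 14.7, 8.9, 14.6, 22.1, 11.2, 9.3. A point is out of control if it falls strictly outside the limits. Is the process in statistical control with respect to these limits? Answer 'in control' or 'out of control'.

out of control

Compare each point to [5.5, 16.9]: sample 4 = 22.1 > UCL.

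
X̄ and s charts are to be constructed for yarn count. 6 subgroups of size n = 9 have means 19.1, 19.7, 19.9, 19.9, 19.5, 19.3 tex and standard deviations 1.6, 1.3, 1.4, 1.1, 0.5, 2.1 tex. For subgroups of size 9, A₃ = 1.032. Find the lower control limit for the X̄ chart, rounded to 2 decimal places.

X̄̄ = (19.1 + 19.7 + 19.9 + 19.9 + 19.5 + 19.3) / 6 = 19.5667
s̄ = (1.6 + 1.3 + 1.4 + 1.1 + 0.5 + 2.1) / 6 = 1.3333
LCL = X̄̄ − A₃·s̄ = 19.5667 − 1.032 × 1.3333 = 18.1907

18.19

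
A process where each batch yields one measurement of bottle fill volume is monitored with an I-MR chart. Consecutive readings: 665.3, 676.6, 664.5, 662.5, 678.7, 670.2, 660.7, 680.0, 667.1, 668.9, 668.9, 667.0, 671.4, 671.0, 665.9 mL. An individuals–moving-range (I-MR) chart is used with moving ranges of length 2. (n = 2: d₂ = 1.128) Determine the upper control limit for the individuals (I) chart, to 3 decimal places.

X̄ = (665.3 + 676.6 + 664.5 + 662.5 + 678.7 + 670.2 + 660.7 + 680.0 + 667.1 + 668.9 + 668.9 + 667.0 + 671.4 + 671.0 + 665.9) / 15 = 669.2467
Moving ranges: 11.3, 12.1, 2.0, 16.2, 8.5, 9.5, 19.3, 12.9, 1.8, 0.0, 1.9, 4.4, 0.4, 5.1; M̄R̄ = 105.4000 / 14 = 7.5286
UCL = X̄ + 3·M̄R̄/d₂ = 669.2467 + 3 × 7.5286 / 1.128 = 689.2695

689.269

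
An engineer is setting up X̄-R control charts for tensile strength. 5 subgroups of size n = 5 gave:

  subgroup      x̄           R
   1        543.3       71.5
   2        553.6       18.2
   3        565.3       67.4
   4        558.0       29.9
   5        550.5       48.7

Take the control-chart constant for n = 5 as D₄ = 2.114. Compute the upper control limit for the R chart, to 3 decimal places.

R̄ = (71.5 + 18.2 + 67.4 + 29.9 + 48.7) / 5 = 235.7000 / 5 = 47.1400
UCL_R = D₄·R̄ = 2.114 × 47.1400 = 99.6540

99.654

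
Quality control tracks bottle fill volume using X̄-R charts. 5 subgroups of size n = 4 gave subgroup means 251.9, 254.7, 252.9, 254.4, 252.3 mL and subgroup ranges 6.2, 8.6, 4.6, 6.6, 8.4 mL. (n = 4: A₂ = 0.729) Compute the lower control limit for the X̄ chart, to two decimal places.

X̄̄ = (251.9 + 254.7 + 252.9 + 254.4 + 252.3) / 5 = 1266.2000 / 5 = 253.2400
R̄ = (6.2 + 8.6 + 4.6 + 6.6 + 8.4) / 5 = 34.4000 / 5 = 6.8800
LCL = X̄̄ − A₂·R̄ = 253.2400 − 0.729 × 6.8800 = 248.2245

248.22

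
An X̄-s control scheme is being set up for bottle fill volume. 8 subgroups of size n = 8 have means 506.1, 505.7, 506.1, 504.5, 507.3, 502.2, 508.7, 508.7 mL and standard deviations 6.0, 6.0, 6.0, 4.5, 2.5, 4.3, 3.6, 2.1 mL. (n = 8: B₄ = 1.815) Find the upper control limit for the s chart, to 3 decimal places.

7.941

s̄ = (6.0 + 6.0 + 6.0 + 4.5 + 2.5 + 4.3 + 3.6 + 2.1) / 8 = 4.3750
UCL_s = B₄·s̄ = 1.815 × 4.3750 = 7.9406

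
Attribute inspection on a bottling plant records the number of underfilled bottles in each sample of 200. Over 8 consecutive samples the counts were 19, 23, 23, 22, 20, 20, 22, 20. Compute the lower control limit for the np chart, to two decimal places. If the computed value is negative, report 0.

8.08

p̄ = Σdᵢ / (k·n) = 169 / (8 × 200) = 0.10562
LCL = np̄ − 3·√(np̄(1−p̄)) = 21.1250 − 3 × 4.3467 = 8.0849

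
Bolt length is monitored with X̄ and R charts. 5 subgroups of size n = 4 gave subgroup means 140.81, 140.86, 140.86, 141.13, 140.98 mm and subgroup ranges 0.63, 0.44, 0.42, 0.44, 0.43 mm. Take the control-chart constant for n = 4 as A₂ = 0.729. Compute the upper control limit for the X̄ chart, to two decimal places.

141.27

X̄̄ = (140.81 + 140.86 + 140.86 + 141.13 + 140.98) / 5 = 704.6400 / 5 = 140.9280
R̄ = (0.63 + 0.44 + 0.42 + 0.44 + 0.43) / 5 = 2.3600 / 5 = 0.4720
UCL = X̄̄ + A₂·R̄ = 140.9280 + 0.729 × 0.4720 = 141.2721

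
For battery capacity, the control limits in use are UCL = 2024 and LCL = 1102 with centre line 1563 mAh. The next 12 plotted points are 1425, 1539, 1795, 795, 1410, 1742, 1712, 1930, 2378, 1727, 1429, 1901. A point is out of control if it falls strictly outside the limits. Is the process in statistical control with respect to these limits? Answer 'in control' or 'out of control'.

out of control

Compare each point to [1102, 2024]: sample 4 = 795 < LCL; sample 9 = 2378 > UCL.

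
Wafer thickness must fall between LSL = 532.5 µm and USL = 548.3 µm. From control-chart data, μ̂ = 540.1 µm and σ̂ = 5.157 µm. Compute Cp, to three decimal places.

0.511

Cp = (USL − LSL) / (6σ̂) = (548.3 − 532.5) / (6 × 5.157) = 15.8000 / 30.9420 = 0.5106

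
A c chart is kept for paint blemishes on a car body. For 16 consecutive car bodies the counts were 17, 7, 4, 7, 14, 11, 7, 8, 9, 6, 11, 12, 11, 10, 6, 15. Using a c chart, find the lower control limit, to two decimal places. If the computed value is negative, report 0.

c̄ = (17 + 7 + 4 + 7 + 14 + 11 + 7 + 8 + 9 + 6 + 11 + 12 + 11 + 10 + 6 + 15) / 16 = 155 / 16 = 9.6875
LCL = c̄ − 3√c̄ = 9.6875 − 3 × 3.1125 = 0.3501

0.35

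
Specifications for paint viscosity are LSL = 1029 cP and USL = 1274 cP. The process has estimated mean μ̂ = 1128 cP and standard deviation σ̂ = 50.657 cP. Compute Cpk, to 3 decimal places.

0.651

Cpu = (USL − μ̂) / (3σ̂) = (1274 − 1128) / (3 × 50.657) = 0.9607; Cpl = (μ̂ − LSL) / (3σ̂) = (1128 − 1029) / (3 × 50.657) = 0.6514; Cpk = min(Cpu, Cpl) = 0.6514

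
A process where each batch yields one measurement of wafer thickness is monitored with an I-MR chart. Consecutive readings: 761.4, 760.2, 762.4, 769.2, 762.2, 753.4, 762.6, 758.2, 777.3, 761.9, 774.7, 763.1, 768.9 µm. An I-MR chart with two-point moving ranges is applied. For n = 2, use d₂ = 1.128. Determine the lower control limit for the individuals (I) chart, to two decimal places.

X̄ = (761.4 + 760.2 + 762.4 + 769.2 + 762.2 + 753.4 + 762.6 + 758.2 + 777.3 + 761.9 + 774.7 + 763.1 + 768.9) / 13 = 764.2692
Moving ranges: 1.2, 2.2, 6.8, 7.0, 8.8, 9.2, 4.4, 19.1, 15.4, 12.8, 11.6, 5.8; M̄R̄ = 104.3000 / 12 = 8.6917
LCL = X̄ − 3·M̄R̄/d₂ = 764.2692 − 3 × 8.6917 / 1.128 = 741.1531

741.15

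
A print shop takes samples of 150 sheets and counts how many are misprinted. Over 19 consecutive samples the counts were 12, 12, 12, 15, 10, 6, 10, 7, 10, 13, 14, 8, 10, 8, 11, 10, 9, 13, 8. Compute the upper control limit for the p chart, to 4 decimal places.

p̄ = Σdᵢ / (k·n) = 198 / (19 × 150) = 0.06947
UCL = p̄ + 3·√(p̄(1−p̄)/n) = 0.06947 + 3 × √(0.06947×0.93053/150) = 0.06947 + 3 × 0.02076 = 0.13175

0.1318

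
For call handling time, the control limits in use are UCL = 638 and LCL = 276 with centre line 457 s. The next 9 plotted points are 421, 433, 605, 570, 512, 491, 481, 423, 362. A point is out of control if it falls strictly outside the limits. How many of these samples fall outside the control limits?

All 9 points lie within [276, 638].

0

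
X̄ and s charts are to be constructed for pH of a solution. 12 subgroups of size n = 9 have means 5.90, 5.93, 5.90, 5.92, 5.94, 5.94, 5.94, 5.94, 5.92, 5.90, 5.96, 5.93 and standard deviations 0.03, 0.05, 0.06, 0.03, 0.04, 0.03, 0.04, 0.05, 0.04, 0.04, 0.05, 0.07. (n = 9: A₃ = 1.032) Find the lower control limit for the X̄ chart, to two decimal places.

X̄̄ = (5.90 + 5.93 + 5.90 + 5.92 + 5.94 + 5.94 + 5.94 + 5.94 + 5.92 + 5.90 + 5.96 + 5.93) / 12 = 5.9267
s̄ = (0.03 + 0.05 + 0.06 + 0.03 + 0.04 + 0.03 + 0.04 + 0.05 + 0.04 + 0.04 + 0.05 + 0.07) / 12 = 0.0442
LCL = X̄̄ − A₃·s̄ = 5.9267 − 1.032 × 0.0442 = 5.8811

5.88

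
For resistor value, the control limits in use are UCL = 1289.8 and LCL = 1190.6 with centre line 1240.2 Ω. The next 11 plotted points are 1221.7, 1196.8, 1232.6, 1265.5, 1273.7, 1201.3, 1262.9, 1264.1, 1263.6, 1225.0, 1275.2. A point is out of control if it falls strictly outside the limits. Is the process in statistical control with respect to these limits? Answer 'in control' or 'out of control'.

All 11 points lie within [1190.6, 1289.8].

in control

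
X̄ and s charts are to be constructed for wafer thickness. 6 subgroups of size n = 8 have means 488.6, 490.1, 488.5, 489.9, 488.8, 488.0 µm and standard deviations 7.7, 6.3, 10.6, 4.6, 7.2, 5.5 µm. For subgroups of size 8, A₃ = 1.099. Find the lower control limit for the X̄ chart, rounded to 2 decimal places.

481.31

X̄̄ = (488.6 + 490.1 + 488.5 + 489.9 + 488.8 + 488.0) / 6 = 488.9833
s̄ = (7.7 + 6.3 + 10.6 + 4.6 + 7.2 + 5.5) / 6 = 6.9833
LCL = X̄̄ − A₃·s̄ = 488.9833 − 1.099 × 6.9833 = 481.3087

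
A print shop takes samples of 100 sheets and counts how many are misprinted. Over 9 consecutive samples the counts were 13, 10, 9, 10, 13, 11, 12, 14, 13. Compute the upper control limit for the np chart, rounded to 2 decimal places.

21.30

p̄ = Σdᵢ / (k·n) = 105 / (9 × 100) = 0.11667
UCL = np̄ + 3·√(np̄(1−p̄)) = 11.6667 + 3 × √(11.6667×0.88333) = 11.6667 + 3 × 3.2102 = 21.2973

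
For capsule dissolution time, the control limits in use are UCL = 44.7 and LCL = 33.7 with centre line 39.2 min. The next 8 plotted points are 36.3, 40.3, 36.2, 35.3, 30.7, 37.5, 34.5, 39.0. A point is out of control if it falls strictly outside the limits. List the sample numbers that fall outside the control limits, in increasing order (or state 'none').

5

Compare each point to [33.7, 44.7]: sample 5 = 30.7 < LCL.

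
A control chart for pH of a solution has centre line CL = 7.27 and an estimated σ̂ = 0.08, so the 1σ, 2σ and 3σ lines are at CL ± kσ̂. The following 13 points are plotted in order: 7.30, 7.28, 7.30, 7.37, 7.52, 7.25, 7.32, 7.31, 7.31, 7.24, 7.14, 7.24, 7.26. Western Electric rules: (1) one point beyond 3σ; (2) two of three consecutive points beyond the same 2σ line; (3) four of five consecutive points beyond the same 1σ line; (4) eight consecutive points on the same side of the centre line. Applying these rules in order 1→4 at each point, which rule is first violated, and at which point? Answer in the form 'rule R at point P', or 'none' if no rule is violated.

rule 1 at point 5

Zone of each point (C = within 1σ̂, B = 1σ̂–2σ̂, A = 2σ̂–3σ̂, * = beyond 3σ̂; sign = side of CL): 1:+C, 2:+C, 3:+C, 4:+B, 5:+*, 6:-C, 7:+C, 8:+C, 9:+C, 10:-C, 11:-B, 12:-C, 13:-C
Rule 1 (one point beyond the 3σ limits) is satisfied at point 5.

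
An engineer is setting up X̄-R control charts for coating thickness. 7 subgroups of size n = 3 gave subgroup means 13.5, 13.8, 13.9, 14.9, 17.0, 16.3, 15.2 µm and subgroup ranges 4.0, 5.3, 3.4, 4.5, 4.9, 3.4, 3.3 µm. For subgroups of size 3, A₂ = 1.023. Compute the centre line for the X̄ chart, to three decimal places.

X̄̄ = (13.5 + 13.8 + 13.9 + 14.9 + 17.0 + 16.3 + 15.2) / 7 = 104.6000 / 7 = 14.9429
CL = X̄̄ = 14.9429

14.943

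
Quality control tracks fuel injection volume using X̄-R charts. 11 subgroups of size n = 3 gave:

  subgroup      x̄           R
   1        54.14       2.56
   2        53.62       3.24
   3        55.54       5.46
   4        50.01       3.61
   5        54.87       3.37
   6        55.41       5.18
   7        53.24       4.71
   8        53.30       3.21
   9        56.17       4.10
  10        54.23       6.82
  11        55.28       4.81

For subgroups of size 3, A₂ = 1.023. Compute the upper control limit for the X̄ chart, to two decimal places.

X̄̄ = (54.14 + 53.62 + 55.54 + 50.01 + 54.87 + 55.41 + 53.24 + 53.30 + 56.17 + 54.23 + 55.28) / 11 = 595.8100 / 11 = 54.1645
R̄ = (2.56 + 3.24 + 5.46 + 3.61 + 3.37 + 5.18 + 4.71 + 3.21 + 4.10 + 6.82 + 4.81) / 11 = 47.0700 / 11 = 4.2791
UCL = X̄̄ + A₂·R̄ = 54.1645 + 1.023 × 4.2791 = 58.5421

58.54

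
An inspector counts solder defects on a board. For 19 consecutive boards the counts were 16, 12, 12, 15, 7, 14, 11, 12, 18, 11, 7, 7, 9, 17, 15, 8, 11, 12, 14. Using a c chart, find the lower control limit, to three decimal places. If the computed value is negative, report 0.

1.608

c̄ = (16 + 12 + 12 + 15 + 7 + 14 + 11 + 12 + 18 + 11 + 7 + 7 + 9 + 17 + 15 + 8 + 11 + 12 + 14) / 19 = 228 / 19 = 12.0000
LCL = c̄ − 3√c̄ = 12.0000 − 3 × 3.4641 = 1.6077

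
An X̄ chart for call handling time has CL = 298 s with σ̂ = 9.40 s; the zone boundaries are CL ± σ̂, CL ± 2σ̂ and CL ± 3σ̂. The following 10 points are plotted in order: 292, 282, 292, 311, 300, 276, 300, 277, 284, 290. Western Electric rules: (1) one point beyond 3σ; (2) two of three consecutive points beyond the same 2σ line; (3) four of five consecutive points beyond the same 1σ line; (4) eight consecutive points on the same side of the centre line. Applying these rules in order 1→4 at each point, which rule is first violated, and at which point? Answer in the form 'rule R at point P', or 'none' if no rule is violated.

rule 2 at point 8

Zone of each point (C = within 1σ̂, B = 1σ̂–2σ̂, A = 2σ̂–3σ̂, * = beyond 3σ̂; sign = side of CL): 1:-C, 2:-B, 3:-C, 4:+B, 5:+C, 6:-A, 7:+C, 8:-A, 9:-B, 10:-C
Rule 2 (two of three consecutive points beyond the same 2σ limit) is satisfied at point 8.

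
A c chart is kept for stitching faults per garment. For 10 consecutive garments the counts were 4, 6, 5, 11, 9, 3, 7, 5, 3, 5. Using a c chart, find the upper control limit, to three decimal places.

c̄ = (4 + 6 + 5 + 11 + 9 + 3 + 7 + 5 + 3 + 5) / 10 = 58 / 10 = 5.8000
UCL = c̄ + 3√c̄ = 5.8000 + 3 × √5.8000 = 5.8000 + 3 × 2.4083 = 13.0250

13.025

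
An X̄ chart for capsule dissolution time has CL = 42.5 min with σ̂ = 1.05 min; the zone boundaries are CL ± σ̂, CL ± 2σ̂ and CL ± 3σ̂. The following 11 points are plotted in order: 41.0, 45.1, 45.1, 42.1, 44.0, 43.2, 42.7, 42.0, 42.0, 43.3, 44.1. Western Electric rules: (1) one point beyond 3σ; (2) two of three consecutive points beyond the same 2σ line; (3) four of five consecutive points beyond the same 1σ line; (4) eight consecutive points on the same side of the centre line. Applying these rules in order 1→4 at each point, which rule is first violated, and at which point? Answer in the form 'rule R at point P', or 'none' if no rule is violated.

Zone of each point (C = within 1σ̂, B = 1σ̂–2σ̂, A = 2σ̂–3σ̂, * = beyond 3σ̂; sign = side of CL): 1:-B, 2:+A, 3:+A, 4:-C, 5:+B, 6:+C, 7:+C, 8:-C, 9:-C, 10:+C, 11:+B
Rule 2 (two of three consecutive points beyond the same 2σ limit) is satisfied at point 3.

rule 2 at point 3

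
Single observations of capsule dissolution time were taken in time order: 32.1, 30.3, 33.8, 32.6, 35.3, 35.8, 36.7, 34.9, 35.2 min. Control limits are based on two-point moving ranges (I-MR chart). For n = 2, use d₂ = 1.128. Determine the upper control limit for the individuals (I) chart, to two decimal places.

38.30

X̄ = (32.1 + 30.3 + 33.8 + 32.6 + 35.3 + 35.8 + 36.7 + 34.9 + 35.2) / 9 = 34.0778
Moving ranges: 1.8, 3.5, 1.2, 2.7, 0.5, 0.9, 1.8, 0.3; M̄R̄ = 12.7000 / 8 = 1.5875
UCL = X̄ + 3·M̄R̄/d₂ = 34.0778 + 3 × 1.5875 / 1.128 = 38.2999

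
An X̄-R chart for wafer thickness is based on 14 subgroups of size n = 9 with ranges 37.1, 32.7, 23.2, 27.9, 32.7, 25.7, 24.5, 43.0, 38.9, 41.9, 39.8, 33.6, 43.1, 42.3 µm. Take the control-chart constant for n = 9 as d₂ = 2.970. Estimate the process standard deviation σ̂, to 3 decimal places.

11.698

R̄ = (37.1 + 32.7 + 23.2 + 27.9 + 32.7 + 25.7 + 24.5 + 43.0 + 38.9 + 41.9 + 39.8 + 33.6 + 43.1 + 42.3) / 14 = 34.7429
σ̂ = R̄ / d₂ = 34.7429 / 2.970 = 11.6979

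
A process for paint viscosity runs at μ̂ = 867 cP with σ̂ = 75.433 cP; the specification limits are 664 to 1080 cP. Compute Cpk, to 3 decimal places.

0.897

Cpu = (USL − μ̂) / (3σ̂) = (1080 − 867) / (3 × 75.433) = 0.9412; Cpl = (μ̂ − LSL) / (3σ̂) = (867 − 664) / (3 × 75.433) = 0.8970; Cpk = min(Cpu, Cpl) = 0.8970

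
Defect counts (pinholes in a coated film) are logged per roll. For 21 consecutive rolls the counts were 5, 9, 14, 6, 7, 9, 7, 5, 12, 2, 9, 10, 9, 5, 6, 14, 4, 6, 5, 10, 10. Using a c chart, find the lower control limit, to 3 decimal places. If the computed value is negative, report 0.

c̄ = (5 + 9 + 14 + 6 + 7 + 9 + 7 + 5 + 12 + 2 + 9 + 10 + 9 + 5 + 6 + 14 + 4 + 6 + 5 + 10 + 10) / 21 = 164 / 21 = 7.8095
LCL = c̄ − 3√c̄ = 7.8095 − 3 × 2.7946 = -0.5741 → 0 (cannot be negative)

0.000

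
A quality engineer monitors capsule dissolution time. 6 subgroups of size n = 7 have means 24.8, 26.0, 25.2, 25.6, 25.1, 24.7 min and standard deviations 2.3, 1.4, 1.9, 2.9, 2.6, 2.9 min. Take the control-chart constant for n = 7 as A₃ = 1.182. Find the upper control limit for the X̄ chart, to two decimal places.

X̄̄ = (24.8 + 26.0 + 25.2 + 25.6 + 25.1 + 24.7) / 6 = 25.2333
s̄ = (2.3 + 1.4 + 1.9 + 2.9 + 2.6 + 2.9) / 6 = 2.3333
UCL = X̄̄ + A₃·s̄ = 25.2333 + 1.182 × 2.3333 = 27.9913

27.99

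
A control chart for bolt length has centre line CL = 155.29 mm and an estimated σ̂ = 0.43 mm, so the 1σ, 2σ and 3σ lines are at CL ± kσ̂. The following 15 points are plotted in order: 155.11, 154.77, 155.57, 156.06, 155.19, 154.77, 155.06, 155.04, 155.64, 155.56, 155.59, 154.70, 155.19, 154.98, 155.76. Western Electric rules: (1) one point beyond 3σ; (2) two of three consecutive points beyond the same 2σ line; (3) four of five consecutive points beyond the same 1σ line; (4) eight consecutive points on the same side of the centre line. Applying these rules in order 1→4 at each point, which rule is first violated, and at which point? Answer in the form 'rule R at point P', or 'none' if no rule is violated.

none

Zone of each point (C = within 1σ̂, B = 1σ̂–2σ̂, A = 2σ̂–3σ̂, * = beyond 3σ̂; sign = side of CL): 1:-C, 2:-B, 3:+C, 4:+B, 5:-C, 6:-B, 7:-C, 8:-C, 9:+C, 10:+C, 11:+C, 12:-B, 13:-C, 14:-C, 15:+B
No rule fires across all 15 points.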